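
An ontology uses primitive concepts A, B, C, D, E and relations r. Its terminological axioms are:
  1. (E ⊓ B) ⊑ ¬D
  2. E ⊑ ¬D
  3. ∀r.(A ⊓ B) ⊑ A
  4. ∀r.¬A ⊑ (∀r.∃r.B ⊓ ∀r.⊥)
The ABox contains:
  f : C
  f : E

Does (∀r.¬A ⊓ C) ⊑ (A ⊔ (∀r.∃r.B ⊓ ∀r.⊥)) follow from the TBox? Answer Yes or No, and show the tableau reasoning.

Yes

1. (∀r.¬A ⊓ C) ⊑ (A ⊔ (∀r.∃r.B ⊓ ∀r.⊥))  ⇔  ((∀r.¬A ⊓ C) ⊓ (¬A ⊓ (∃r.∀r.¬B ⊔ ∃r.⊤))) unsat w.r.t. T
   all branches close; clash {A, ¬A} at x₀
2. Hence (∀r.¬A ⊓ C) ⊑ (A ⊔ (∀r.∃r.B ⊓ ∀r.⊥)): entailed.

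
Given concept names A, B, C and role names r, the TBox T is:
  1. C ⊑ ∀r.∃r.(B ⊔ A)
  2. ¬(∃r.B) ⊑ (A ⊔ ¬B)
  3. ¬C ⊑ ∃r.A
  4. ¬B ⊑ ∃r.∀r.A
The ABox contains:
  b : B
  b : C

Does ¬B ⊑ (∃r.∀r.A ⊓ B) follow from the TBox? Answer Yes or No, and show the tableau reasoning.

No

1. ¬B ⊑ (∃r.∀r.A ⊓ B)  ⇔  (¬B ⊓ (∀r.∃r.¬A ⊔ ¬B)) unsat w.r.t. T
   apply at x₀: ¬B⊑∃r.∀r.A
   open: L(x₀) ⊇ {C, ¬B, ∀r.∃r.(B ⊔ A), ∃r.B, ∃r.∀r.A} (+ ∃-successors)
2. Hence ¬B ⊑ (∃r.∀r.A ⊓ B): not entailed.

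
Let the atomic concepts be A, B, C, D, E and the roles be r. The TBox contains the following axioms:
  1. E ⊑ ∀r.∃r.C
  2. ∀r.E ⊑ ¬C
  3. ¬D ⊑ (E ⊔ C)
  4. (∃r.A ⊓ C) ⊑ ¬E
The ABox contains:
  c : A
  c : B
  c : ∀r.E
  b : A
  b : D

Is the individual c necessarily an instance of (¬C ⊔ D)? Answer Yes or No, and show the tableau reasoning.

1. c : (¬C ⊔ D)?  L(c) = {A, B, ∀r.E} ∪ {(C ⊓ ¬D)}
   clash {C, ¬C} at c — c ∈ (¬C ⊔ D)
2. Hence c : (¬C ⊔ D): entailed.

Yes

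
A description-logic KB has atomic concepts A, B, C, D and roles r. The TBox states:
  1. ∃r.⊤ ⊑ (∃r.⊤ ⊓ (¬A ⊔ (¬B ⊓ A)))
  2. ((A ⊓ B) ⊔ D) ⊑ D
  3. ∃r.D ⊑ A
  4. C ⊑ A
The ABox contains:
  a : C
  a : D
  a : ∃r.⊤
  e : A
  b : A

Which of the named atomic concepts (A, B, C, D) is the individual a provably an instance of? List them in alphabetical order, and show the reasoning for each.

{A, C, D}

1. a : A?  L(a) = {C, D, ∃r.⊤} ∪ {¬A}
   clash {A, ¬A} at a — a ∈ A
2. a : B?  L(a) = {C, D, ∃r.⊤} ∪ {¬B}
   apply at a: ∃r.⊤⊑(∃r.⊤ ⊓ (¬A ⊔ (¬B ⊓ A))); C⊑A
   open: L(a) ⊇ {A, C, D, ¬B, ∃r.⊤} (+ ∃-successors) — a ∉ B possible
3. a : C?  L(a) = {C, D, ∃r.⊤} ∪ {¬C}
   clash {C, ¬C} at a — a ∈ C
4. a : D?  L(a) = {C, D, ∃r.⊤} ∪ {¬D}
   clash {D, ¬D} at a — a ∈ D
5. Entailed for a: {A, C, D}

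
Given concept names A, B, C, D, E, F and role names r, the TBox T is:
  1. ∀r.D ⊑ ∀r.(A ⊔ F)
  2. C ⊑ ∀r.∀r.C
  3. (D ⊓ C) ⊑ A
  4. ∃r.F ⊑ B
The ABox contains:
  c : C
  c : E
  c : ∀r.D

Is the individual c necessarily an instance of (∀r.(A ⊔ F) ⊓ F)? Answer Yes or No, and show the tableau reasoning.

1. c : (∀r.(A ⊔ F) ⊓ F)?  L(c) = {C, E, ∀r.D} ∪ {(∃r.(¬A ⊓ ¬F) ⊔ ¬F)}
   apply at c: ∀r.D⊑∀r.(A ⊔ F); C⊑∀r.∀r.C
   open: L(c) ⊇ {C, E, ¬D, ¬F, ∀r.(A ⊔ F), …} — c ∉ (∀r.(A ⊔ F) ⊓ F) possible
2. Hence c : (∀r.(A ⊔ F) ⊓ F): not entailed.

No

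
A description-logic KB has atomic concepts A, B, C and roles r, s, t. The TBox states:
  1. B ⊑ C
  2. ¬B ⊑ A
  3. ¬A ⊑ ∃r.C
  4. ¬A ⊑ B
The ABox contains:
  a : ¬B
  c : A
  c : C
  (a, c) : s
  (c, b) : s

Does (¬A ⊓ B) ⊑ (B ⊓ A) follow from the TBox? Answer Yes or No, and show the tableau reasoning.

No

1. (¬A ⊓ B) ⊑ (B ⊓ A)  ⇔  ((¬A ⊓ B) ⊓ (¬B ⊔ ¬A)) unsat w.r.t. T
   apply at x₀: B⊑C; ¬A⊑∃r.C
   open: L(x₀) ⊇ {B, C, ¬A, ∃r.C} (+ ∃-successors)
2. Hence (¬A ⊓ B) ⊑ (B ⊓ A): not entailed.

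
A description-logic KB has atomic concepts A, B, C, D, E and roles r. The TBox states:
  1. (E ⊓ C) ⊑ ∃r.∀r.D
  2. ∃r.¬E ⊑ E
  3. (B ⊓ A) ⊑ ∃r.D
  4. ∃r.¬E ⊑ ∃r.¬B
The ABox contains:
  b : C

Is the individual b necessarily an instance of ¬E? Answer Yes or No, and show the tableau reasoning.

1. b : ¬E?  L(b) = {C} ∪ {E}
   open: L(b) ⊇ {C, E, ¬B, ∀r.E, ∃r.∀r.D} (+ ∃-successors) — b ∉ ¬E possible
2. Hence b : ¬E: not entailed.

No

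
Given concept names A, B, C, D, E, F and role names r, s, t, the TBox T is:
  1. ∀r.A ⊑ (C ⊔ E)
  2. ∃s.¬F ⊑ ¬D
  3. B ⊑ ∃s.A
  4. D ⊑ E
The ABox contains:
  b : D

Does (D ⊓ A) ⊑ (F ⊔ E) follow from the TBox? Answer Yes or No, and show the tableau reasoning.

1. (D ⊓ A) ⊑ (F ⊔ E)  ⇔  ((D ⊓ A) ⊓ (¬F ⊓ ¬E)) unsat w.r.t. T
   all branches close; clash {E, ¬E} at x₀
2. Hence (D ⊓ A) ⊑ (F ⊔ E): entailed.

Yes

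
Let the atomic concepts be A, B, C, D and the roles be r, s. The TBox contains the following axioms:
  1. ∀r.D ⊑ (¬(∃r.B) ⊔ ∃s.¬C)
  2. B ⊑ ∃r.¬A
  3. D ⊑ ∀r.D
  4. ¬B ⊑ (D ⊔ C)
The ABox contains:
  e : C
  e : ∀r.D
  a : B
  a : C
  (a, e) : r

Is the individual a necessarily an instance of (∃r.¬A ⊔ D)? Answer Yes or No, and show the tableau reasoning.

Yes

1. a : (∃r.¬A ⊔ D)?  L(a) = {B, C} ∪ {(∀r.A ⊓ ¬D)}
   clash {A, ¬A} at an ∃-successor — a ∈ (∃r.¬A ⊔ D)
2. Hence a : (∃r.¬A ⊔ D): entailed.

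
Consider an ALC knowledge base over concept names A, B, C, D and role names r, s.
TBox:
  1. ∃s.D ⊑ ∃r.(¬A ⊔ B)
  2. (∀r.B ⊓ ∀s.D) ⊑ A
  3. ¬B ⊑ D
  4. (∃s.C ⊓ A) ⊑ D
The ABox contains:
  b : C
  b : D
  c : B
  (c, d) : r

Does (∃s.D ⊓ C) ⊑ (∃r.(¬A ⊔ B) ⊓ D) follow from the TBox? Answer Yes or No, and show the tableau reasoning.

1. (∃s.D ⊓ C) ⊑ (∃r.(¬A ⊔ B) ⊓ D)  ⇔  ((∃s.D ⊓ C) ⊓ (∀r.(A ⊓ ¬B) ⊔ ¬D)) unsat w.r.t. T
   apply at x₀: ∃s.D⊑∃r.(¬A ⊔ B)
   open: L(x₀) ⊇ {B, C, ¬D, ∀s.¬C, ∃r.(¬A ⊔ B), …} (+ ∃-successors)
2. Hence (∃s.D ⊓ C) ⊑ (∃r.(¬A ⊔ B) ⊓ D): not entailed.

No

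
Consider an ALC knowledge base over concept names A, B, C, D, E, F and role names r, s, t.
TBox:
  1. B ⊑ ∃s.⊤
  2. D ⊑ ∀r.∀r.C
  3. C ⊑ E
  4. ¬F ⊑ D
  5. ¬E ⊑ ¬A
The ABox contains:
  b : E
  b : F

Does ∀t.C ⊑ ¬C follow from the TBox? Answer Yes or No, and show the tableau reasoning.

1. ∀t.C ⊑ ¬C  ⇔  (∀t.C ⊓ C) unsat w.r.t. T
   apply at x₀: C⊑E
   open: L(x₀) ⊇ {C, E, F, ¬B, ¬D, …}
2. Hence ∀t.C ⊑ ¬C: not entailed.

No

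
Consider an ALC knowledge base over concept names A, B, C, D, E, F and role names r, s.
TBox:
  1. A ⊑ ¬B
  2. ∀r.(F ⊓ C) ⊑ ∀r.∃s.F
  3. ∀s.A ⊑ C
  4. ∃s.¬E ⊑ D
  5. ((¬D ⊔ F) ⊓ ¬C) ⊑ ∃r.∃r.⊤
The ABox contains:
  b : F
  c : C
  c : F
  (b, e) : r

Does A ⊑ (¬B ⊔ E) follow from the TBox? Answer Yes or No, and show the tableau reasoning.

Yes

1. A ⊑ (¬B ⊔ E)  ⇔  (A ⊓ (B ⊓ ¬E)) unsat w.r.t. T
   all branches close; clash {B, ¬B} at x₀
2. Hence A ⊑ (¬B ⊔ E): entailed.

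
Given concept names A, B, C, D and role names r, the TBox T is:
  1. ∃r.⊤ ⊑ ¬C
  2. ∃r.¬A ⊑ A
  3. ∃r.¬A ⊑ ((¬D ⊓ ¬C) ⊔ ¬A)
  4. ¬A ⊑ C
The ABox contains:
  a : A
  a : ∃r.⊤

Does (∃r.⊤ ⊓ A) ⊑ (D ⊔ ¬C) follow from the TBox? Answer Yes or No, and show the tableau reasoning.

1. (∃r.⊤ ⊓ A) ⊑ (D ⊔ ¬C)  ⇔  ((∃r.⊤ ⊓ A) ⊓ (¬D ⊓ C)) unsat w.r.t. T
   all branches close; clash {C, ¬C} at x₀
2. Hence (∃r.⊤ ⊓ A) ⊑ (D ⊔ ¬C): entailed.

Yes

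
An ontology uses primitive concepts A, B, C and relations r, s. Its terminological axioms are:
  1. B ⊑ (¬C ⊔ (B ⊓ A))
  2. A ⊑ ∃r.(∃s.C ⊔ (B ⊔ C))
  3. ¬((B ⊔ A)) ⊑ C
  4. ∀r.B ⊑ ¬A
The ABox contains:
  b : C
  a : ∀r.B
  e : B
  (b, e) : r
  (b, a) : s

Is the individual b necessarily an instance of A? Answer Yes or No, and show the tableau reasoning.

1. b : A?  L(b) = {C} ∪ {¬A}
   open: L(b) ⊇ {C, ¬A, ¬B} — b ∉ A possible
2. Hence b : A: not entailed.

No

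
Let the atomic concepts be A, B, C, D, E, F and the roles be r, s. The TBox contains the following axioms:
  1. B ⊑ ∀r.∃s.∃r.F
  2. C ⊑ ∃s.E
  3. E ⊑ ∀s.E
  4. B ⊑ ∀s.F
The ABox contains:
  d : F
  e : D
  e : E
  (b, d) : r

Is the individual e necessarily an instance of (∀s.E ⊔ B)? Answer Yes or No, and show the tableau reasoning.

1. e : (∀s.E ⊔ B)?  L(e) = {D, E} ∪ {(∃s.¬E ⊓ ¬B)}
   clash {E, ¬E} at an ∃-successor — e ∈ (∀s.E ⊔ B)
2. Hence e : (∀s.E ⊔ B): entailed.

Yes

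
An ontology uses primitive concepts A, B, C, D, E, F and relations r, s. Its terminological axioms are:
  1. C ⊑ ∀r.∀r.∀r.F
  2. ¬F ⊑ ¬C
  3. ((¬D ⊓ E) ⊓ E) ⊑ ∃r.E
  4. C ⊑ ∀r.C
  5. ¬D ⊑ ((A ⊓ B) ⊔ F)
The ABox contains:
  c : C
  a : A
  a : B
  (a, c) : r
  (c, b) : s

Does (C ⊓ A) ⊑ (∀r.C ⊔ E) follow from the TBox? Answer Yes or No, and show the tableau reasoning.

1. (C ⊓ A) ⊑ (∀r.C ⊔ E)  ⇔  ((C ⊓ A) ⊓ (∃r.¬C ⊓ ¬E)) unsat w.r.t. T
   all branches close; clash {C, ¬C} at x₀
2. Hence (C ⊓ A) ⊑ (∀r.C ⊔ E): entailed.

Yes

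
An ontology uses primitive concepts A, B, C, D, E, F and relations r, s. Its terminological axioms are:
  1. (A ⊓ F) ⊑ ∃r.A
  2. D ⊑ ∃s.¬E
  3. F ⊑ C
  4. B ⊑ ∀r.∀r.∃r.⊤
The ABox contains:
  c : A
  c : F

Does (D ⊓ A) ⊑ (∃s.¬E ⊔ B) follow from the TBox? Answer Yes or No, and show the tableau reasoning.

1. (D ⊓ A) ⊑ (∃s.¬E ⊔ B)  ⇔  ((D ⊓ A) ⊓ (∀s.E ⊓ ¬B)) unsat w.r.t. T
   all branches close; clash {E, ¬E} at an ∃-successor
2. Hence (D ⊓ A) ⊑ (∃s.¬E ⊔ B): entailed.

Yes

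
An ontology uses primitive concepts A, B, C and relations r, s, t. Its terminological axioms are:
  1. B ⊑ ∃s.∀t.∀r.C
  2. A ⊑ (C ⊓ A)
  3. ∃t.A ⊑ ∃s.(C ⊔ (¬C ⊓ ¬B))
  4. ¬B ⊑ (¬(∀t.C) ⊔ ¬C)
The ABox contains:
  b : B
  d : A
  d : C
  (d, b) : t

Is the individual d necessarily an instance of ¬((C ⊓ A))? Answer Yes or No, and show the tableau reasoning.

1. d : ¬((C ⊓ A))?  L(d) = {A, C} ∪ {(C ⊓ A)}
   open: L(d) ⊇ {A, B, C, ∀t.¬A, ∃s.∀t.∀r.C} (+ ∃-successors) — d ∉ ¬((C ⊓ A)) possible
2. Hence d : ¬((C ⊓ A)): not entailed.

No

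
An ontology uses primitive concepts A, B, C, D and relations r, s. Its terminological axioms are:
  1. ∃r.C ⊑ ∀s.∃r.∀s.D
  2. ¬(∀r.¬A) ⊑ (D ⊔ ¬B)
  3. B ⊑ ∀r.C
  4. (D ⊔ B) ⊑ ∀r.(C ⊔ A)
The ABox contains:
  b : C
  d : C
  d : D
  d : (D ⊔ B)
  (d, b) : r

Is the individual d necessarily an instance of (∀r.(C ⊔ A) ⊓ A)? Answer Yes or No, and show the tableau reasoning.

No

1. d : (∀r.(C ⊔ A) ⊓ A)?  L(d) = {C, D, (D ⊔ B)} ∪ {(∃r.(¬C ⊓ ¬A) ⊔ ¬A)}
   apply at d: (D ⊔ B)⊑∀r.(C ⊔ A)
   open: L(d) ⊇ {C, D, ¬A, ¬B, ∀r.(C ⊔ A), …} — d ∉ (∀r.(C ⊔ A) ⊓ A) possible
2. Hence d : (∀r.(C ⊔ A) ⊓ A): not entailed.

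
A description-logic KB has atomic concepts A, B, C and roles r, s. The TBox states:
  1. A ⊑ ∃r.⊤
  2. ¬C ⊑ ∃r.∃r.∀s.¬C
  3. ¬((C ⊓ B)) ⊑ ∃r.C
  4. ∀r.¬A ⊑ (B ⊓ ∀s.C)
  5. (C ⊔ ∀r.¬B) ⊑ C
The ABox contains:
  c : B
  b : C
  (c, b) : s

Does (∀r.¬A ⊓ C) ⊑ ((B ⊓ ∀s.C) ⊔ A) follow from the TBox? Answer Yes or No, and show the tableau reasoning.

1. (∀r.¬A ⊓ C) ⊑ ((B ⊓ ∀s.C) ⊔ A)  ⇔  ((∀r.¬A ⊓ C) ⊓ ((¬B ⊔ ∃s.¬C) ⊓ ¬A)) unsat w.r.t. T
   all branches close; clash {C, ¬C} at an ∃-successor
2. Hence (∀r.¬A ⊓ C) ⊑ ((B ⊓ ∀s.C) ⊔ A): entailed.

Yes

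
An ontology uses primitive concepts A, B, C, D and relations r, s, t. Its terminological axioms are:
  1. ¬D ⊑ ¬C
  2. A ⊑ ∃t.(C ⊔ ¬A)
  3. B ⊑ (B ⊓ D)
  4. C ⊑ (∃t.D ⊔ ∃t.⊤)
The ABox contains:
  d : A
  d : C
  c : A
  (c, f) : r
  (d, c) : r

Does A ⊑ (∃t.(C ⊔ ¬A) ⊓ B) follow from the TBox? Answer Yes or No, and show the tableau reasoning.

1. A ⊑ (∃t.(C ⊔ ¬A) ⊓ B)  ⇔  (A ⊓ (∀t.(¬C ⊓ A) ⊔ ¬B)) unsat w.r.t. T
   apply at x₀: A⊑∃t.(C ⊔ ¬A)
   open: L(x₀) ⊇ {A, D, ¬B, ¬C, ∃t.(C ⊔ ¬A)} (+ ∃-successors)
2. Hence A ⊑ (∃t.(C ⊔ ¬A) ⊓ B): not entailed.

No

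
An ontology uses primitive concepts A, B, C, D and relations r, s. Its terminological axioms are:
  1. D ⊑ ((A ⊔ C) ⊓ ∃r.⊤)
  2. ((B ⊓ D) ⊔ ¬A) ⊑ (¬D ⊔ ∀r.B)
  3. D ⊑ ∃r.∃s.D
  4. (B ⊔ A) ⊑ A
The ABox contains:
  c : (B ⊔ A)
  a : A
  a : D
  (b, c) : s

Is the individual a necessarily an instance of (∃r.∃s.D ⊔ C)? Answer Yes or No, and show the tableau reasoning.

1. a : (∃r.∃s.D ⊔ C)?  L(a) = {A, D} ∪ {(∀r.∀s.¬D ⊓ ¬C)}
   clash {D, ¬D} at an ∃-successor — a ∈ (∃r.∃s.D ⊔ C)
2. Hence a : (∃r.∃s.D ⊔ C): entailed.

Yes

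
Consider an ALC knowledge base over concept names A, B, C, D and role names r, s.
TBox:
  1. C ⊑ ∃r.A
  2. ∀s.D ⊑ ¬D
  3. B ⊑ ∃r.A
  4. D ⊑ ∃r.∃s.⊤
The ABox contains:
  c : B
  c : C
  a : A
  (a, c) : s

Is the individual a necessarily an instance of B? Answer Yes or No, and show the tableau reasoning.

1. a : B?  L(a) = {A} ∪ {¬B}
   open: L(a) ⊇ {A, ¬B, ¬C, ¬D} — a ∉ B possible
2. Hence a : B: not entailed.

No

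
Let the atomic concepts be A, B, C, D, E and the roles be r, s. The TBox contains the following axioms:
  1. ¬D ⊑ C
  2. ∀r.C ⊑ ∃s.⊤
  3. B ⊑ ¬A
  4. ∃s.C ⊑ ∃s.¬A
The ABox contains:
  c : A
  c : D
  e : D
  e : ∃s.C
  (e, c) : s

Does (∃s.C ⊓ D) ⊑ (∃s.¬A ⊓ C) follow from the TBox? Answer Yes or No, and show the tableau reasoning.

No

1. (∃s.C ⊓ D) ⊑ (∃s.¬A ⊓ C)  ⇔  ((∃s.C ⊓ D) ⊓ (∀s.A ⊔ ¬C)) unsat w.r.t. T
   apply at x₀: ∃s.C⊑∃s.¬A
   open: L(x₀) ⊇ {D, ¬B, ¬C, ∃r.¬C, ∃s.C, …} (+ ∃-successors)
2. Hence (∃s.C ⊓ D) ⊑ (∃s.¬A ⊓ C): not entailed.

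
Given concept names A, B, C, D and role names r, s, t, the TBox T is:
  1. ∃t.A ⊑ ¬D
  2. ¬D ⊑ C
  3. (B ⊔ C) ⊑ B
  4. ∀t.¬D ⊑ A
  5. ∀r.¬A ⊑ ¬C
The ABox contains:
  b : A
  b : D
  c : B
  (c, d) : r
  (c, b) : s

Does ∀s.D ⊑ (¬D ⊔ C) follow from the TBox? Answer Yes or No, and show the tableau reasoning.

No

1. ∀s.D ⊑ (¬D ⊔ C)  ⇔  (∀s.D ⊓ (D ⊓ ¬C)) unsat w.r.t. T
   open: L(x₀) ⊇ {D, ¬B, ¬C, ∀s.D, ∀t.¬A, …} (+ ∃-successors)
2. Hence ∀s.D ⊑ (¬D ⊔ C): not entailed.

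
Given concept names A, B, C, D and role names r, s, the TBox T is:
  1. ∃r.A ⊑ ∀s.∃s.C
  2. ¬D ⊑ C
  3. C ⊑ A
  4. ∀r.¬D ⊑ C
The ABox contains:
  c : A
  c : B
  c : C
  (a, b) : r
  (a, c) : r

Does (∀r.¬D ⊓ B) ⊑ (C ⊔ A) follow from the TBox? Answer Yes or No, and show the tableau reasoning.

1. (∀r.¬D ⊓ B) ⊑ (C ⊔ A)  ⇔  ((∀r.¬D ⊓ B) ⊓ (¬C ⊓ ¬A)) unsat w.r.t. T
   all branches close; clash {C, ¬C} at x₀
2. Hence (∀r.¬D ⊓ B) ⊑ (C ⊔ A): entailed.

Yes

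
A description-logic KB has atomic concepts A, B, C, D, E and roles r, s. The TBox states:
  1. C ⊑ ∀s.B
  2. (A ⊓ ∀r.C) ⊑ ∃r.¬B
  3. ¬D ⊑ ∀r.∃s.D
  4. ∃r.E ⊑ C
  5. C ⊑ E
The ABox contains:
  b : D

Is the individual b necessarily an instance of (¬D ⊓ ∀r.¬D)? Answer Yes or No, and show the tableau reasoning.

1. b : (¬D ⊓ ∀r.¬D)?  L(b) = {D} ∪ {(D ⊔ ∃r.D)}
   open: L(b) ⊇ {D, ¬A, ¬C, ∀r.¬E} — b ∉ (¬D ⊓ ∀r.¬D) possible
2. Hence b : (¬D ⊓ ∀r.¬D): not entailed.

No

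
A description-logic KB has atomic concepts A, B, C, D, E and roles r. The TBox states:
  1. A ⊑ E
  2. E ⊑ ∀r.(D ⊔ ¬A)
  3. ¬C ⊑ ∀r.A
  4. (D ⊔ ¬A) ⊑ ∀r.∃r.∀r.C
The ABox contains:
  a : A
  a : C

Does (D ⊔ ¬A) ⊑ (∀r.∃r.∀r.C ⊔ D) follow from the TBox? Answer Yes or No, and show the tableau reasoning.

Yes

1. (D ⊔ ¬A) ⊑ (∀r.∃r.∀r.C ⊔ D)  ⇔  ((D ⊔ ¬A) ⊓ (∃r.∀r.∃r.¬C ⊓ ¬D)) unsat w.r.t. T
   all branches close; clash {A, ¬A} at an ∃-successor
2. Hence (D ⊔ ¬A) ⊑ (∀r.∃r.∀r.C ⊔ D): entailed.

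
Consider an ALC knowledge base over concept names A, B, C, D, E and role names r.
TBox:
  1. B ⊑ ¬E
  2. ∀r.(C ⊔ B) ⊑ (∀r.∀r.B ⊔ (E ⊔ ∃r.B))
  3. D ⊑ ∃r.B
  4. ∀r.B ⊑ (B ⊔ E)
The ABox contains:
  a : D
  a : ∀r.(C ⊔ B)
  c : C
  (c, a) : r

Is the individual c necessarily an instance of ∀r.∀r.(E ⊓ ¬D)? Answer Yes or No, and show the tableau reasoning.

No

1. c : ∀r.∀r.(E ⊓ ¬D)?  L(c) = {C} ∪ {∃r.∃r.(¬E ⊔ D)}
   open: L(c) ⊇ {C, ¬B, ¬D, ∃r.(¬C ⊓ ¬B), ∃r.¬B, …} (+ ∃-successors) — c ∉ ∀r.∀r.(E ⊓ ¬D) possible
2. Hence c : ∀r.∀r.(E ⊓ ¬D): not entailed.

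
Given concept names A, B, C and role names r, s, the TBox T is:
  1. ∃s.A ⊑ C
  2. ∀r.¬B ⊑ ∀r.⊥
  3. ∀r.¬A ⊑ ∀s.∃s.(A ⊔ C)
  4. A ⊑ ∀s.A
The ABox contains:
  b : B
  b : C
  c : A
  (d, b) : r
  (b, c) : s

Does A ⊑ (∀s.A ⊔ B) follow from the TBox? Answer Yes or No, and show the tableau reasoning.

1. A ⊑ (∀s.A ⊔ B)  ⇔  (A ⊓ (∃s.¬A ⊓ ¬B)) unsat w.r.t. T
   all branches close; clash {A, ¬A} at an ∃-successor
2. Hence A ⊑ (∀s.A ⊔ B): entailed.

Yes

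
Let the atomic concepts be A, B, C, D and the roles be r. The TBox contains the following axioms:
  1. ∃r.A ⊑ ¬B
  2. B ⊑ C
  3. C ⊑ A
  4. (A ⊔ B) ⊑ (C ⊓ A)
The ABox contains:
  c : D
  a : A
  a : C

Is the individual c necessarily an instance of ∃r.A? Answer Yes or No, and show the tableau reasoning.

1. c : ∃r.A?  L(c) = {D} ∪ {∀r.¬A}
   open: L(c) ⊇ {D, ¬A, ¬B, ¬C, ∀r.¬A} — c ∉ ∃r.A possible
2. Hence c : ∃r.A: not entailed.

No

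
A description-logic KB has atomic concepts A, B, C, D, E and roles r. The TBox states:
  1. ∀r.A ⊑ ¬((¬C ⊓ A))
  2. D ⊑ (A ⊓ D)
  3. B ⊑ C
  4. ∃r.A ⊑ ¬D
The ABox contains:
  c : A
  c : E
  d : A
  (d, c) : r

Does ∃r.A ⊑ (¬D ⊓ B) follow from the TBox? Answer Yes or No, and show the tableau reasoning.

1. ∃r.A ⊑ (¬D ⊓ B)  ⇔  (∃r.A ⊓ (D ⊔ ¬B)) unsat w.r.t. T
   apply at x₀: ∃r.A⊑¬D
   open: L(x₀) ⊇ {¬B, ¬D, ∃r.A, ∃r.¬A} (+ ∃-successors)
2. Hence ∃r.A ⊑ (¬D ⊓ B): not entailed.

No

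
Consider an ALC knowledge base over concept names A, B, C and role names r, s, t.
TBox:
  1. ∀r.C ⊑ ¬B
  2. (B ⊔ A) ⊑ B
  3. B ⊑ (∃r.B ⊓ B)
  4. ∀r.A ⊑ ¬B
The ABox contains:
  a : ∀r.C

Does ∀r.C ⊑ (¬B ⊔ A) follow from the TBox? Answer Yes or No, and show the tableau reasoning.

Yes

1. ∀r.C ⊑ (¬B ⊔ A)  ⇔  (∀r.C ⊓ (B ⊓ ¬A)) unsat w.r.t. T
   all branches close; clash {B, ¬B} at x₀
2. Hence ∀r.C ⊑ (¬B ⊔ A): entailed.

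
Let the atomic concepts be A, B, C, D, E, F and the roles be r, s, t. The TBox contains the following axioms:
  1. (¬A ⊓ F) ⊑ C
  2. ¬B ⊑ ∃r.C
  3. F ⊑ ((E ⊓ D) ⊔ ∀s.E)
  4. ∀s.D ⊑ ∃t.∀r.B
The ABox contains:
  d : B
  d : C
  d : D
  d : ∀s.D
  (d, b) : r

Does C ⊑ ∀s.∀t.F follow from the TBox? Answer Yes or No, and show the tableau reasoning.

1. C ⊑ ∀s.∀t.F  ⇔  (C ⊓ ∃s.∃t.¬F) unsat w.r.t. T
   open: L(x₀) ⊇ {B, C, ¬F, ∃s.¬D, ∃s.∃t.¬F} (+ ∃-successors)
2. Hence C ⊑ ∀s.∀t.F: not entailed.

No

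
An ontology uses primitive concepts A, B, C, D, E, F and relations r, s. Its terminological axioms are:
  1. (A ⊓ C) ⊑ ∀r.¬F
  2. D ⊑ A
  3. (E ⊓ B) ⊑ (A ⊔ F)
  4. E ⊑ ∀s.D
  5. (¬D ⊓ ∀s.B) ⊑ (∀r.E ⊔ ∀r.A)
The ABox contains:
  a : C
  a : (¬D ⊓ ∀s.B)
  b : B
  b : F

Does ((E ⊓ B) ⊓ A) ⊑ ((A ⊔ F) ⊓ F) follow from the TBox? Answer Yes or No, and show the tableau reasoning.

No

1. ((E ⊓ B) ⊓ A) ⊑ ((A ⊔ F) ⊓ F)  ⇔  (((E ⊓ B) ⊓ A) ⊓ ((¬A ⊓ ¬F) ⊔ ¬F)) unsat w.r.t. T
   apply at x₀: (E ⊓ B)⊑(A ⊔ F); E⊑∀s.D
   open: L(x₀) ⊇ {A, B, D, E, ¬C, …}
2. Hence ((E ⊓ B) ⊓ A) ⊑ ((A ⊔ F) ⊓ F): not entailed.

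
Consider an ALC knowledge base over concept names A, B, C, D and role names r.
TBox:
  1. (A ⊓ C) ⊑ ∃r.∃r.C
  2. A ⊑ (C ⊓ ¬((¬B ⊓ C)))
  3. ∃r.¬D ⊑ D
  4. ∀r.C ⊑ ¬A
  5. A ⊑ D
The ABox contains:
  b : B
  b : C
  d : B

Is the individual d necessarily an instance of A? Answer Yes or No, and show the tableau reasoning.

1. d : A?  L(d) = {B} ∪ {¬A}
   open: L(d) ⊇ {B, ¬A, ∀r.D} — d ∉ A possible
2. Hence d : A: not entailed.

No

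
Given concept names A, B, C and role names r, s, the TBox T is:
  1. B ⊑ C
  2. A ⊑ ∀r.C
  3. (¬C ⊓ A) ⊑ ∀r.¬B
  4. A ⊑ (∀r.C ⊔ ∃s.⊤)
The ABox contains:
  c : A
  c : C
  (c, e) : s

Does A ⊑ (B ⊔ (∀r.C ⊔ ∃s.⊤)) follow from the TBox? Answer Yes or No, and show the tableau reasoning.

Yes

1. A ⊑ (B ⊔ (∀r.C ⊔ ∃s.⊤))  ⇔  (A ⊓ (¬B ⊓ (∃r.¬C ⊓ ∀s.⊥))) unsat w.r.t. T
   all branches close; clash {C, ¬C} at an ∃-successor
2. Hence A ⊑ (B ⊔ (∀r.C ⊔ ∃s.⊤)): entailed.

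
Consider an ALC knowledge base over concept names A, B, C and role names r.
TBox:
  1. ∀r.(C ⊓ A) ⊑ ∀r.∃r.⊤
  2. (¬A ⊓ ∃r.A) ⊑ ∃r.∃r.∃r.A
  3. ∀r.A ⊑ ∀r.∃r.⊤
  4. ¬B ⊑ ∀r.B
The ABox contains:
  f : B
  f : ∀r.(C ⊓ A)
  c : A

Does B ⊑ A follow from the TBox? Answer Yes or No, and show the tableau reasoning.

1. B ⊑ A  ⇔  (B ⊓ ¬A) unsat w.r.t. T
   open: L(x₀) ⊇ {B, ¬A, ∀r.¬A, ∃r.(¬C ⊔ ¬A), ∃r.¬A} (+ ∃-successors)
2. Hence B ⊑ A: not entailed.

No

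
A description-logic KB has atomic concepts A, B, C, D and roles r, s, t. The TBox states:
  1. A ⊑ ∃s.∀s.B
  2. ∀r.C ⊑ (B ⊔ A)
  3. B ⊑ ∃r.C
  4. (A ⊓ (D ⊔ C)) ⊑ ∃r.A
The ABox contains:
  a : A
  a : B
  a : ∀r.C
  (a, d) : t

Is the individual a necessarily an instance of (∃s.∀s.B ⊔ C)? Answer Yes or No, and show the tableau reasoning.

1. a : (∃s.∀s.B ⊔ C)?  L(a) = {A, B, ∀r.C} ∪ {(∀s.∃s.¬B ⊓ ¬C)}
   clash {B, ¬B} at an ∃-successor — a ∈ (∃s.∀s.B ⊔ C)
2. Hence a : (∃s.∀s.B ⊔ C): entailed.

Yes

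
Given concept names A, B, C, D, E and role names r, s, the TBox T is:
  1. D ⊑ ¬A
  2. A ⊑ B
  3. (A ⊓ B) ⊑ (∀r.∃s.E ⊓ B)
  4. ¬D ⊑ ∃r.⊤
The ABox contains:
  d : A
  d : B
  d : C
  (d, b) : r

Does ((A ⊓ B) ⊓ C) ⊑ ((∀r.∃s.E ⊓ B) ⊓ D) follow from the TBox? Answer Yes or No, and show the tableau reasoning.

No

1. ((A ⊓ B) ⊓ C) ⊑ ((∀r.∃s.E ⊓ B) ⊓ D)  ⇔  (((A ⊓ B) ⊓ C) ⊓ ((∃r.∀s.¬E ⊔ ¬B) ⊔ ¬D)) unsat w.r.t. T
   apply at x₀: (A ⊓ B)⊑(∀r.∃s.E ⊓ B)
   open: L(x₀) ⊇ {A, B, C, ¬D, ∀r.∃s.E, …} (+ ∃-successors)
2. Hence ((A ⊓ B) ⊓ C) ⊑ ((∀r.∃s.E ⊓ B) ⊓ D): not entailed.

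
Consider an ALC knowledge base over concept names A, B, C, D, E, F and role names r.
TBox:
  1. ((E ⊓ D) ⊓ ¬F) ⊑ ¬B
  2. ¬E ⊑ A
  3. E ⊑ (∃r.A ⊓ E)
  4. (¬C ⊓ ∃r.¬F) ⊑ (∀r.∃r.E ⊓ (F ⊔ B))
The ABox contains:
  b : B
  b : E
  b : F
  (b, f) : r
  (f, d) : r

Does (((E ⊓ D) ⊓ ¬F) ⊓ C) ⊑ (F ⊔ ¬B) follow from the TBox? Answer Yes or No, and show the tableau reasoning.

Yes

1. (((E ⊓ D) ⊓ ¬F) ⊓ C) ⊑ (F ⊔ ¬B)  ⇔  ((((E ⊓ D) ⊓ ¬F) ⊓ C) ⊓ (¬F ⊓ B)) unsat w.r.t. T
   all branches close; clash {B, ¬B} at x₀
2. Hence (((E ⊓ D) ⊓ ¬F) ⊓ C) ⊑ (F ⊔ ¬B): entailed.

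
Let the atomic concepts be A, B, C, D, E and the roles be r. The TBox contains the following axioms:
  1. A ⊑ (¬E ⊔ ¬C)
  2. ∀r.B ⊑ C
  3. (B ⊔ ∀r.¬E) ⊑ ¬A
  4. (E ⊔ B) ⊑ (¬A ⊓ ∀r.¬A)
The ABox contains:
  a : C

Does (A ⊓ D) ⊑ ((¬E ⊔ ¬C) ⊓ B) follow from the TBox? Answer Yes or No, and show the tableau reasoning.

1. (A ⊓ D) ⊑ ((¬E ⊔ ¬C) ⊓ B)  ⇔  ((A ⊓ D) ⊓ ((E ⊓ C) ⊔ ¬B)) unsat w.r.t. T
   apply at x₀: A⊑(¬E ⊔ ¬C)
   open: L(x₀) ⊇ {A, D, ¬B, ¬E, ∃r.E, …} (+ ∃-successors)
2. Hence (A ⊓ D) ⊑ ((¬E ⊔ ¬C) ⊓ B): not entailed.

No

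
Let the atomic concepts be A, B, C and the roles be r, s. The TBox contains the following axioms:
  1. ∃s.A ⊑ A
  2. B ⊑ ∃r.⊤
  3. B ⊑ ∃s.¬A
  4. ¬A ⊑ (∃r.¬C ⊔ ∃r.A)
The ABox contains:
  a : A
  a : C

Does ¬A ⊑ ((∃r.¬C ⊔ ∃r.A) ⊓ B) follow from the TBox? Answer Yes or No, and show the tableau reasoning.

1. ¬A ⊑ ((∃r.¬C ⊔ ∃r.A) ⊓ B)  ⇔  (¬A ⊓ ((∀r.C ⊓ ∀r.¬A) ⊔ ¬B)) unsat w.r.t. T
   apply at x₀: ¬A⊑(∃r.¬C ⊔ ∃r.A)
   open: L(x₀) ⊇ {¬A, ¬B, ∀s.¬A, ∃r.¬C} (+ ∃-successors)
2. Hence ¬A ⊑ ((∃r.¬C ⊔ ∃r.A) ⊓ B): not entailed.

No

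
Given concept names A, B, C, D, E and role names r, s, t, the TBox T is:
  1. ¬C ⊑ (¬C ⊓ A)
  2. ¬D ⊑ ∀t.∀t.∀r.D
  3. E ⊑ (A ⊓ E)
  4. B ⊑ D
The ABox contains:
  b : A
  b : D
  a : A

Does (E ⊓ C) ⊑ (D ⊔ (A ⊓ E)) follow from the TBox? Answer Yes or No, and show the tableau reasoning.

1. (E ⊓ C) ⊑ (D ⊔ (A ⊓ E))  ⇔  ((E ⊓ C) ⊓ (¬D ⊓ (¬A ⊔ ¬E))) unsat w.r.t. T
   all branches close; clash {E, ¬E} at x₀
2. Hence (E ⊓ C) ⊑ (D ⊔ (A ⊓ E)): entailed.

Yes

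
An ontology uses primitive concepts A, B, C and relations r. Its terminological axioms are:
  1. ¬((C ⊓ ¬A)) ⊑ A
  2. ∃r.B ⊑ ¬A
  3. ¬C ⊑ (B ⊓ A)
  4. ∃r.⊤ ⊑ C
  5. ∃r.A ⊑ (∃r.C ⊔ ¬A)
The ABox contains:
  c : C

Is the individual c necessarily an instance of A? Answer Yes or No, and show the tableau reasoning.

1. c : A?  L(c) = {C} ∪ {¬A}
   open: L(c) ⊇ {C, ¬A, ∀r.¬A} — c ∉ A possible
2. Hence c : A: not entailed.

No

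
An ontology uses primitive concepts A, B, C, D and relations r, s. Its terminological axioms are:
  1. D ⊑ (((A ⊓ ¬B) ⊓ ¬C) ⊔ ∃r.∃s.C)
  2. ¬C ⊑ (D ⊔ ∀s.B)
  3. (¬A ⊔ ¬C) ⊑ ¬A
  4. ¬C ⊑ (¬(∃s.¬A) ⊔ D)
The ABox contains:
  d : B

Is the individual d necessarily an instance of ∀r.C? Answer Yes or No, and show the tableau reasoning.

No

1. d : ∀r.C?  L(d) = {B} ∪ {∃r.¬C}
   open: L(d) ⊇ {A, B, C, ¬D, ∃r.¬C} (+ ∃-successors) — d ∉ ∀r.C possible
2. Hence d : ∀r.C: not entailed.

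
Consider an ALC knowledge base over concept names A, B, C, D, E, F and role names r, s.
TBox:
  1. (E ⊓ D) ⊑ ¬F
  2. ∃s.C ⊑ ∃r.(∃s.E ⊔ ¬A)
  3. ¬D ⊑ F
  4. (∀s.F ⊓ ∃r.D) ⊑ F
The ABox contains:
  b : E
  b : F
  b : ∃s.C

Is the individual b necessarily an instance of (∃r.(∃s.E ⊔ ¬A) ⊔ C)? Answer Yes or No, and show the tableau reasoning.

1. b : (∃r.(∃s.E ⊔ ¬A) ⊔ C)?  L(b) = {E, F, ∃s.C} ∪ {(∀r.(∀s.¬E ⊓ A) ⊓ ¬C)}
   clash {F, ¬F} at b — b ∈ (∃r.(∃s.E ⊔ ¬A) ⊔ C)
2. Hence b : (∃r.(∃s.E ⊔ ¬A) ⊔ C): entailed.

Yes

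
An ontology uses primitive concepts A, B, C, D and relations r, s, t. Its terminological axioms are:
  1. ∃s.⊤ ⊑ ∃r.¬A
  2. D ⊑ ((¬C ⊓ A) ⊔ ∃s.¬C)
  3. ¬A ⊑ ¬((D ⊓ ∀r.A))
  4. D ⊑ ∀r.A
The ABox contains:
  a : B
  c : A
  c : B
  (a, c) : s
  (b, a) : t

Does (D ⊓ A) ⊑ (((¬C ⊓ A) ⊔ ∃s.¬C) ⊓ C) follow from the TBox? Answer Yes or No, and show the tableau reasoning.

1. (D ⊓ A) ⊑ (((¬C ⊓ A) ⊔ ∃s.¬C) ⊓ C)  ⇔  ((D ⊓ A) ⊓ (((C ⊔ ¬A) ⊓ ∀s.C) ⊔ ¬C)) unsat w.r.t. T
   apply at x₀: D⊑((¬C ⊓ A) ⊔ ∃s.¬C); D⊑∀r.A
   open: L(x₀) ⊇ {A, D, ¬C, ∀r.A, ∀s.⊥}
2. Hence (D ⊓ A) ⊑ (((¬C ⊓ A) ⊔ ∃s.¬C) ⊓ C): not entailed.

No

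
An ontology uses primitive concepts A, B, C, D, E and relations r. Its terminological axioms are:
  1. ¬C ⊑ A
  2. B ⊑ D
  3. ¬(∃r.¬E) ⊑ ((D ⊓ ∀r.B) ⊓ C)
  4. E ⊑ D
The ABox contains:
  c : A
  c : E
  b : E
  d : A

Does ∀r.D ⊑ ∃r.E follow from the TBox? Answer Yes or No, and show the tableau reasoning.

No

1. ∀r.D ⊑ ∃r.E  ⇔  (∀r.D ⊓ ∀r.¬E) unsat w.r.t. T
   open: L(x₀) ⊇ {C, ¬B, ¬E, ∀r.D, ∀r.¬E, …} (+ ∃-successors)
2. Hence ∀r.D ⊑ ∃r.E: not entailed.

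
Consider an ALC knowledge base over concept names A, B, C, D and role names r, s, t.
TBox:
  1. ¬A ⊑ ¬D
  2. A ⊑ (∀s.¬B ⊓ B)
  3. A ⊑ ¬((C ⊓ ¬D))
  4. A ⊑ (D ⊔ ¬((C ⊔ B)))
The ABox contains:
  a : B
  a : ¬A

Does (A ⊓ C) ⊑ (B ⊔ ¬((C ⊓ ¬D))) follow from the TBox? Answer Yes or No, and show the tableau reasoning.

Yes

1. (A ⊓ C) ⊑ (B ⊔ ¬((C ⊓ ¬D)))  ⇔  ((A ⊓ C) ⊓ (¬B ⊓ (C ⊓ ¬D))) unsat w.r.t. T
   all branches close; clash {D, ¬D} at x₀
2. Hence (A ⊓ C) ⊑ (B ⊔ ¬((C ⊓ ¬D))): entailed.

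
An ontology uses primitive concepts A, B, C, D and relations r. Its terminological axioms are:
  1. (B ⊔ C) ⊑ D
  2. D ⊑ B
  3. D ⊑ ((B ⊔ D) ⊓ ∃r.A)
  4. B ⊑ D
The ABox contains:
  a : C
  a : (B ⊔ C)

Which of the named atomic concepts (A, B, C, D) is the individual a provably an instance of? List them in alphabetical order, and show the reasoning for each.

1. a : A?  L(a) = {C, (B ⊔ C)} ∪ {¬A}
   apply at a: (B ⊔ C)⊑D
   open: L(a) ⊇ {B, C, D, ¬A, ∃r.A} (+ ∃-successors) — a ∉ A possible
2. a : B?  L(a) = {C, (B ⊔ C)} ∪ {¬B}
   clash {B, ¬B} at a — a ∈ B
3. a : C?  L(a) = {C, (B ⊔ C)} ∪ {¬C}
   clash {C, ¬C} at a — a ∈ C
4. a : D?  L(a) = {C, (B ⊔ C)} ∪ {¬D}
   clash {D, ¬D} at a — a ∈ D
5. Entailed for a: {B, C, D}

{B, C, D}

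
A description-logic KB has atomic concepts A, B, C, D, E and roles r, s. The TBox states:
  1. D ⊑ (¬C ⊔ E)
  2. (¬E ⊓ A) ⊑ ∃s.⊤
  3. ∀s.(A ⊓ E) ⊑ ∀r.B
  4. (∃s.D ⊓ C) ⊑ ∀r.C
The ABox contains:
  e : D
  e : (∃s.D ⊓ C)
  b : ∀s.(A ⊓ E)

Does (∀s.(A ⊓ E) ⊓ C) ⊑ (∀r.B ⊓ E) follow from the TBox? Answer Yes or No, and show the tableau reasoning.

No

1. (∀s.(A ⊓ E) ⊓ C) ⊑ (∀r.B ⊓ E)  ⇔  ((∀s.(A ⊓ E) ⊓ C) ⊓ (∃r.¬B ⊔ ¬E)) unsat w.r.t. T
   apply at x₀: ∀s.(A ⊓ E)⊑∀r.B
   open: L(x₀) ⊇ {C, ¬A, ¬D, ¬E, ∀r.B, …}
2. Hence (∀s.(A ⊓ E) ⊓ C) ⊑ (∀r.B ⊓ E): not entailed.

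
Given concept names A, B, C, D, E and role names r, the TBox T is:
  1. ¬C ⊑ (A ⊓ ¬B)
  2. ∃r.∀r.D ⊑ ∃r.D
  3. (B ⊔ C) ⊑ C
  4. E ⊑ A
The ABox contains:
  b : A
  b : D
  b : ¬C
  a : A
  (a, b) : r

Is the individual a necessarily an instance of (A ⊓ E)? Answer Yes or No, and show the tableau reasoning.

1. a : (A ⊓ E)?  L(a) = {A} ∪ {(¬A ⊔ ¬E)}
   open: L(a) ⊇ {A, ¬B, ¬C, ¬E, ∀r.∃r.¬D} — a ∉ (A ⊓ E) possible
2. Hence a : (A ⊓ E): not entailed.

No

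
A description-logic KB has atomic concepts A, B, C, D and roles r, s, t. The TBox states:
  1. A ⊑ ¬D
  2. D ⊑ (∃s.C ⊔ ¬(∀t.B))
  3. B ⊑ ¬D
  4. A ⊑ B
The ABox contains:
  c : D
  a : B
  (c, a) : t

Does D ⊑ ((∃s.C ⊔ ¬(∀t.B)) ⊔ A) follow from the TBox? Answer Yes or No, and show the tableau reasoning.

Yes

1. D ⊑ ((∃s.C ⊔ ¬(∀t.B)) ⊔ A)  ⇔  (D ⊓ ((∀s.¬C ⊓ ∀t.B) ⊓ ¬A)) unsat w.r.t. T
   all branches close; clash {D, ¬D} at x₀
2. Hence D ⊑ ((∃s.C ⊔ ¬(∀t.B)) ⊔ A): entailed.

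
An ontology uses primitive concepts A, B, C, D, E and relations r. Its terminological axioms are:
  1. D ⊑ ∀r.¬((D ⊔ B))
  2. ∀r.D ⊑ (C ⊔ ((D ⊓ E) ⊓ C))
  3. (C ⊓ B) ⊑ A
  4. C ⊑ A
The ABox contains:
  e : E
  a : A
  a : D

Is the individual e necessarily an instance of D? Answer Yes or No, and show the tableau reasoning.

No

1. e : D?  L(e) = {E} ∪ {¬D}
   open: L(e) ⊇ {E, ¬C, ¬D, ∃r.¬D} (+ ∃-successors) — e ∉ D possible
2. Hence e : D: not entailed.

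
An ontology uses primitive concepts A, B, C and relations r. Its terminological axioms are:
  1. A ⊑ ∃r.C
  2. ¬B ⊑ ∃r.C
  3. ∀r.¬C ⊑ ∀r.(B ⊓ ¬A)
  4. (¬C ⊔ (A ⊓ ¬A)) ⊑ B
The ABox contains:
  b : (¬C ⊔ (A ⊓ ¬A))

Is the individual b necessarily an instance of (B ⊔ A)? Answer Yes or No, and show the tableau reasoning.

Yes

1. b : (B ⊔ A)?  L(b) = {(¬C ⊔ (A ⊓ ¬A))} ∪ {(¬B ⊓ ¬A)}
   clash {A, ¬A} at b — b ∈ (B ⊔ A)
2. Hence b : (B ⊔ A): entailed.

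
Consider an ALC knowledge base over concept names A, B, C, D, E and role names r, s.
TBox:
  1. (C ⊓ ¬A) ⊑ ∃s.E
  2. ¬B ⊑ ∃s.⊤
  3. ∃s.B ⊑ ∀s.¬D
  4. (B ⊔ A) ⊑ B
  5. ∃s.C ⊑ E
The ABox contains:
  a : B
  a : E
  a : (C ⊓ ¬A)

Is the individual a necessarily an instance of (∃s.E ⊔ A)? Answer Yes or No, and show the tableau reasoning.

Yes

1. a : (∃s.E ⊔ A)?  L(a) = {B, E, (C ⊓ ¬A)} ∪ {(∀s.¬E ⊓ ¬A)}
   clash {E, ¬E} at an ∃-successor — a ∈ (∃s.E ⊔ A)
2. Hence a : (∃s.E ⊔ A): entailed.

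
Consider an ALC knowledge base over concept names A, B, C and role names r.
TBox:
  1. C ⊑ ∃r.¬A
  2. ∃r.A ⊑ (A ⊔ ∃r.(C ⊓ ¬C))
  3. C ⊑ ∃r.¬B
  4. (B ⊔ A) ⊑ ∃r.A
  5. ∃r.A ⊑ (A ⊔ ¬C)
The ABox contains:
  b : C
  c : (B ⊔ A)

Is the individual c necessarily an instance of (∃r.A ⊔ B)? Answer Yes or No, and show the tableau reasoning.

Yes

1. c : (∃r.A ⊔ B)?  L(c) = {(B ⊔ A)} ∪ {(∀r.¬A ⊓ ¬B)}
   clash {A, ¬A} at an ∃-successor — c ∈ (∃r.A ⊔ B)
2. Hence c : (∃r.A ⊔ B): entailed.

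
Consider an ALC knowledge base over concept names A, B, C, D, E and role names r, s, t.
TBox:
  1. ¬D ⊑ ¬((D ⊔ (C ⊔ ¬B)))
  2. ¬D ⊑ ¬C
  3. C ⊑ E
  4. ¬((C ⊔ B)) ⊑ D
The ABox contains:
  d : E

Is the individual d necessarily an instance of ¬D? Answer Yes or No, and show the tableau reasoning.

1. d : ¬D?  L(d) = {E} ∪ {D}
   open: L(d) ⊇ {D, E} — d ∉ ¬D possible
2. Hence d : ¬D: not entailed.

No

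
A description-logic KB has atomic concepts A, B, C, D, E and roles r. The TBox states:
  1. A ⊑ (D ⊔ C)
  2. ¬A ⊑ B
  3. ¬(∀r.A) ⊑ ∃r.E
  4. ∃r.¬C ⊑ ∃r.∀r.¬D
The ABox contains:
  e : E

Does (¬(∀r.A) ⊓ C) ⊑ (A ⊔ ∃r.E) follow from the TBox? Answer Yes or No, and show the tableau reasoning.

1. (¬(∀r.A) ⊓ C) ⊑ (A ⊔ ∃r.E)  ⇔  ((∃r.¬A ⊓ C) ⊓ (¬A ⊓ ∀r.¬E)) unsat w.r.t. T
   all branches close; clash {E, ¬E} at an ∃-successor
2. Hence (¬(∀r.A) ⊓ C) ⊑ (A ⊔ ∃r.E): entailed.

Yes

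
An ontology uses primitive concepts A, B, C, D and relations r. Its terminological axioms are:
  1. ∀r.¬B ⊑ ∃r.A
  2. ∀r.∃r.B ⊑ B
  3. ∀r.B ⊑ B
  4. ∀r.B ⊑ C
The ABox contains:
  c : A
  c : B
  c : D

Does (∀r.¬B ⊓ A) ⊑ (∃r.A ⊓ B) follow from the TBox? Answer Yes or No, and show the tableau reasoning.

No

1. (∀r.¬B ⊓ A) ⊑ (∃r.A ⊓ B)  ⇔  ((∀r.¬B ⊓ A) ⊓ (∀r.¬A ⊔ ¬B)) unsat w.r.t. T
   apply at x₀: ∀r.¬B⊑∃r.A
   open: L(x₀) ⊇ {A, ¬B, ∀r.¬B, ∃r.A, ∃r.¬B, …} (+ ∃-successors)
2. Hence (∀r.¬B ⊓ A) ⊑ (∃r.A ⊓ B): not entailed.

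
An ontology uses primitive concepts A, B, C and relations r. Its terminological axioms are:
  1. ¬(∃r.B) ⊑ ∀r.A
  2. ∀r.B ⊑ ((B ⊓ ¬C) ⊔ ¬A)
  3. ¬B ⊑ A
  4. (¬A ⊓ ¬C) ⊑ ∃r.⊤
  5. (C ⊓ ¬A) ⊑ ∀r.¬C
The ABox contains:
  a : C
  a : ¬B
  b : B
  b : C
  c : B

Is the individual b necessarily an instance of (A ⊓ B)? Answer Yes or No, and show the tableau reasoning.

1. b : (A ⊓ B)?  L(b) = {B, C} ∪ {(¬A ⊔ ¬B)}
   open: L(b) ⊇ {B, C, ¬A, ∀r.¬C, ∃r.B, …} (+ ∃-successors) — b ∉ (A ⊓ B) possible
2. Hence b : (A ⊓ B): not entailed.

No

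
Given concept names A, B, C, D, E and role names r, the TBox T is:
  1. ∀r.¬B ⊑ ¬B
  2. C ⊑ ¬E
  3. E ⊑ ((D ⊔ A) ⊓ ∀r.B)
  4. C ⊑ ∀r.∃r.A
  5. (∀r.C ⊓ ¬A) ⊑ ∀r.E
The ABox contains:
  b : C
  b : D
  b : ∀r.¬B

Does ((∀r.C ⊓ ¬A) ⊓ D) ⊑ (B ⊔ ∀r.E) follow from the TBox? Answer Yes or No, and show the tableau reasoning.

Yes

1. ((∀r.C ⊓ ¬A) ⊓ D) ⊑ (B ⊔ ∀r.E)  ⇔  (((∀r.C ⊓ ¬A) ⊓ D) ⊓ (¬B ⊓ ∃r.¬E)) unsat w.r.t. T
   all branches close; clash {E, ¬E} at an ∃-successor
2. Hence ((∀r.C ⊓ ¬A) ⊓ D) ⊑ (B ⊔ ∀r.E): entailed.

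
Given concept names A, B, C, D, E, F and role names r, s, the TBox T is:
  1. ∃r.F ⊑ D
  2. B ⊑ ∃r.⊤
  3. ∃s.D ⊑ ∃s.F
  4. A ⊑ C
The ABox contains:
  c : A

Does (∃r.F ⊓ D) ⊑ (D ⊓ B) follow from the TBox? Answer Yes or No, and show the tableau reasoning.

No

1. (∃r.F ⊓ D) ⊑ (D ⊓ B)  ⇔  ((∃r.F ⊓ D) ⊓ (¬D ⊔ ¬B)) unsat w.r.t. T
   open: L(x₀) ⊇ {D, ¬A, ¬B, ∀s.¬D, ∃r.F} (+ ∃-successors)
2. Hence (∃r.F ⊓ D) ⊑ (D ⊓ B): not entailed.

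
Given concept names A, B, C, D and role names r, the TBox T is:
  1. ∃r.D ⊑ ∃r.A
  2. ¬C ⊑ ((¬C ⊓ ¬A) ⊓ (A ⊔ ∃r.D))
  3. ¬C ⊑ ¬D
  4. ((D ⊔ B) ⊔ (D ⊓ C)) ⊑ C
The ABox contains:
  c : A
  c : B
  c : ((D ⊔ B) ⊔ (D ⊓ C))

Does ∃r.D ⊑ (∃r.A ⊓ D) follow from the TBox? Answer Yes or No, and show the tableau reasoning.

1. ∃r.D ⊑ (∃r.A ⊓ D)  ⇔  (∃r.D ⊓ (∀r.¬A ⊔ ¬D)) unsat w.r.t. T
   apply at x₀: ∃r.D⊑∃r.A
   open: L(x₀) ⊇ {C, ¬D, ∃r.A, ∃r.D} (+ ∃-successors)
2. Hence ∃r.D ⊑ (∃r.A ⊓ D): not entailed.

No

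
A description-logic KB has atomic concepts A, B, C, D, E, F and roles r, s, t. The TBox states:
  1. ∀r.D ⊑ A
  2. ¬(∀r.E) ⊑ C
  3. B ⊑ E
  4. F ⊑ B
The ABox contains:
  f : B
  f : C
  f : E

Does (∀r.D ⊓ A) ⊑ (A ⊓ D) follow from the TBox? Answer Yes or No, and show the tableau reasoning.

No

1. (∀r.D ⊓ A) ⊑ (A ⊓ D)  ⇔  ((∀r.D ⊓ A) ⊓ (¬A ⊔ ¬D)) unsat w.r.t. T
   open: L(x₀) ⊇ {A, ¬B, ¬D, ¬F, ∀r.D, …}
2. Hence (∀r.D ⊓ A) ⊑ (A ⊓ D): not entailed.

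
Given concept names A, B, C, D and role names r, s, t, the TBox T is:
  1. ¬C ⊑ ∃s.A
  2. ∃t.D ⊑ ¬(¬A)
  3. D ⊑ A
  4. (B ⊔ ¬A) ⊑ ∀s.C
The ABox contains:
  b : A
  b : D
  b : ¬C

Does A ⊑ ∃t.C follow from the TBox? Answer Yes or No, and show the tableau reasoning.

1. A ⊑ ∃t.C  ⇔  (A ⊓ ∀t.¬C) unsat w.r.t. T
   open: L(x₀) ⊇ {A, C, ¬B, ∀t.¬C}
2. Hence A ⊑ ∃t.C: not entailed.

No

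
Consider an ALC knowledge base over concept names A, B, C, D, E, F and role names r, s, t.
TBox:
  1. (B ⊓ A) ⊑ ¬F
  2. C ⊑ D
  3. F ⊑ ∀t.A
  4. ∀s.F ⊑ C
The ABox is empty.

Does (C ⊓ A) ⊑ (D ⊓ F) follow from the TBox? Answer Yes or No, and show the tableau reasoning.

1. (C ⊓ A) ⊑ (D ⊓ F)  ⇔  ((C ⊓ A) ⊓ (¬D ⊔ ¬F)) unsat w.r.t. T
   apply at x₀: C⊑D
   open: L(x₀) ⊇ {A, C, D, ¬F}
2. Hence (C ⊓ A) ⊑ (D ⊓ F): not entailed.

No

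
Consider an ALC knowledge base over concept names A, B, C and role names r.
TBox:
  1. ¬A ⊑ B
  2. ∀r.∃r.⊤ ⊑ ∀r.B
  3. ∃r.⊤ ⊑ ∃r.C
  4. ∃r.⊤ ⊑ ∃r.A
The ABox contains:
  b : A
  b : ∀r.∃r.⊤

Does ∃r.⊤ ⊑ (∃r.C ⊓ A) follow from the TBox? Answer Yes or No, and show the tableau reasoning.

1. ∃r.⊤ ⊑ (∃r.C ⊓ A)  ⇔  (∃r.⊤ ⊓ (∀r.¬C ⊔ ¬A)) unsat w.r.t. T
   apply at x₀: ∃r.⊤⊑∃r.C; ∃r.⊤⊑∃r.A
   open: L(x₀) ⊇ {B, ¬A, ∃r.A, ∃r.C, ∃r.∀r.⊥, …} (+ ∃-successors)
2. Hence ∃r.⊤ ⊑ (∃r.C ⊓ A): not entailed.

No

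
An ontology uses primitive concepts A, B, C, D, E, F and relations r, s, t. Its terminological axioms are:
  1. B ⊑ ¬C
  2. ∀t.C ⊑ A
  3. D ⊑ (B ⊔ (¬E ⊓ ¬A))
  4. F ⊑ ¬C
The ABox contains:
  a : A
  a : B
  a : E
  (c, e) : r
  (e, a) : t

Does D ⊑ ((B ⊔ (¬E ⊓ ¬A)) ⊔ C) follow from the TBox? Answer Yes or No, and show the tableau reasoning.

1. D ⊑ ((B ⊔ (¬E ⊓ ¬A)) ⊔ C)  ⇔  (D ⊓ ((¬B ⊓ (E ⊔ A)) ⊓ ¬C)) unsat w.r.t. T
   all branches close; clash {A, ¬A} at x₀
2. Hence D ⊑ ((B ⊔ (¬E ⊓ ¬A)) ⊔ C): entailed.

Yes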